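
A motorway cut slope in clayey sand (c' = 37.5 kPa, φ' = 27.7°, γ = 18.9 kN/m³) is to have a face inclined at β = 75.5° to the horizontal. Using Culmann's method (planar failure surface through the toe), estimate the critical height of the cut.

H_c = 20.72 m

Culmann's analysis gives the critical failure plane at α_cr = (β + φ')/2 = (75.5 + 27.7)/2 = 51.6°, and the critical height
H_c = (4c'/γ) · sinβ cosφ' / [1 − cos(β − φ')]
    = (4·37.5/18.9) · sin75.5°·cos27.7° / [1 − cos(47.8°)]
    = 7.937 · 0.9681·0.8854 / [1 − 0.6717]
    = 7.937 · 0.8572 / 0.3283
    = 20.72 m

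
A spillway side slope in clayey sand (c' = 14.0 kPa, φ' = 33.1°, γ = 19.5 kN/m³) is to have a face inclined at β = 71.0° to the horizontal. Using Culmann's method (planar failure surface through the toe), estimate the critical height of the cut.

H_c = 10.78 m

Culmann's analysis gives the critical failure plane at α_cr = (β + φ')/2 = (71.0 + 33.1)/2 = 52.0°, and the critical height
H_c = (4c'/γ) · sinβ cosφ' / [1 − cos(β − φ')]
    = (4·14.0/19.5) · sin71.0°·cos33.1° / [1 − cos(37.9°)]
    = 2.872 · 0.9455·0.8377 / [1 − 0.7891]
    = 2.872 · 0.7921 / 0.2109
    = 10.78 m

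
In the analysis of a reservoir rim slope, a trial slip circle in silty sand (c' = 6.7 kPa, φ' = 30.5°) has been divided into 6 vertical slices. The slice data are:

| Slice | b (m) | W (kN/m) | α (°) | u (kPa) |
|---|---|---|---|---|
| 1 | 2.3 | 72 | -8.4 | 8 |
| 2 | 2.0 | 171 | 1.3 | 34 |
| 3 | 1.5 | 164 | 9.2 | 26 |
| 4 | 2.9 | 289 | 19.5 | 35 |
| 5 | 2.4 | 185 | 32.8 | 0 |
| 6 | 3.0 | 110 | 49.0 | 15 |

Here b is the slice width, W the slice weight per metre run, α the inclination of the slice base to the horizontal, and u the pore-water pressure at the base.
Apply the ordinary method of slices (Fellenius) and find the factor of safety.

FS = 1.55

Ordinary method of slices: FS = Σ[c'·Δl_i + (W_i cosα_i − u_i·Δl_i)·tanφ'] / Σ W_i sinα_i, with Δl_i = b_i / cosα_i.
Slice 1: Δl = 2.3/cos(-8.4°) = 2.325 m; N'_1 = 72·cos(-8.4°) − 8·2.325 = 52.6; c'Δl = 15.58; W sinα = -10.5
Slice 2: Δl = 2.0/cos1.3° = 2.001 m; N'_2 = 171·cos1.3° − 34·2.001 = 102.9; c'Δl = 13.40; W sinα = 3.9
Slice 3: Δl = 1.5/cos9.2° = 1.520 m; N'_3 = 164·cos9.2° − 26·1.520 = 122.4; c'Δl = 10.18; W sinα = 26.2
Slice 4: Δl = 2.9/cos19.5° = 3.076 m; N'_4 = 289·cos19.5° − 35·3.076 = 164.7; c'Δl = 20.61; W sinα = 96.5
Slice 5: Δl = 2.4/cos32.8° = 2.855 m; N'_5 = 185·cos32.8° − 0·2.855 = 155.5; c'Δl = 19.13; W sinα = 100.2
Slice 6: Δl = 3.0/cos49.0° = 4.573 m; N'_6 = 110·cos49.0° − 15·4.573 = 3.6; c'Δl = 30.64; W sinα = 83.0
Σc'Δl = 109.5 kN/m; ΣN' = 601.8 kN/m; ΣW sinα = 299.3 kN/m
Resisting = 109.5 + 601.8·tan30.5° = 109.5 + 354.5 = 464.0 kN/m
FS = 464.0 / 299.3 = 1.550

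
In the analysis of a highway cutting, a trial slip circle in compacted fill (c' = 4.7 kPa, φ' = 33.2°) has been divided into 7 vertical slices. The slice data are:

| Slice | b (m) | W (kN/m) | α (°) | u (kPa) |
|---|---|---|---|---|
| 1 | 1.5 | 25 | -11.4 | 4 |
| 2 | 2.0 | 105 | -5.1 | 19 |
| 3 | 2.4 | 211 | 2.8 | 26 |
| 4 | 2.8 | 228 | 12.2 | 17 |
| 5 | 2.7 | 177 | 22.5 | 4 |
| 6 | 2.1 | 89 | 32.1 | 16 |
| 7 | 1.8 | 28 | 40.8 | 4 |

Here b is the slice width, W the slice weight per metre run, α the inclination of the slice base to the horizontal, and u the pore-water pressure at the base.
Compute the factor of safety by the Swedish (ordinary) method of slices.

Ordinary method of slices: FS = Σ[c'·Δl_i + (W_i cosα_i − u_i·Δl_i)·tanφ'] / Σ W_i sinα_i, with Δl_i = b_i / cosα_i.
Slice 1: Δl = 1.5/cos(-11.4°) = 1.530 m; N'_1 = 25·cos(-11.4°) − 4·1.530 = 18.4; c'Δl = 7.19; W sinα = -4.9
Slice 2: Δl = 2.0/cos(-5.1°) = 2.008 m; N'_2 = 105·cos(-5.1°) − 19·2.008 = 66.4; c'Δl = 9.44; W sinα = -9.3
Slice 3: Δl = 2.4/cos2.8° = 2.403 m; N'_3 = 211·cos2.8° − 26·2.403 = 148.3; c'Δl = 11.29; W sinα = 10.3
Slice 4: Δl = 2.8/cos12.2° = 2.865 m; N'_4 = 228·cos12.2° − 17·2.865 = 174.2; c'Δl = 13.46; W sinα = 48.2
Slice 5: Δl = 2.7/cos22.5° = 2.922 m; N'_5 = 177·cos22.5° − 4·2.922 = 151.8; c'Δl = 13.74; W sinα = 67.7
Slice 6: Δl = 2.1/cos32.1° = 2.479 m; N'_6 = 89·cos32.1° − 16·2.479 = 35.7; c'Δl = 11.65; W sinα = 47.3
Slice 7: Δl = 1.8/cos40.8° = 2.378 m; N'_7 = 28·cos40.8° − 4·2.378 = 11.7; c'Δl = 11.18; W sinα = 18.3
Σc'Δl = 77.9 kN/m; ΣN' = 606.5 kN/m; ΣW sinα = 177.5 kN/m
Resisting = 77.9 + 606.5·tan33.2° = 77.9 + 396.9 = 474.8 kN/m
FS = 474.8 / 177.5 = 2.675

FS = 2.67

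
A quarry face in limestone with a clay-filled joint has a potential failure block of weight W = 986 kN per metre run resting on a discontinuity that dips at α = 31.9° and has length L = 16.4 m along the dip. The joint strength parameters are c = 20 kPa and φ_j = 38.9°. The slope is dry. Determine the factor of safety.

FS = 1.93

Resolving the block weight along and normal to the plane and applying the Mohr–Coulomb strength on the joint:
N' = W cosα = 986·cos31.9° = 837.1 kN/m
Driving force T = W sinα = 986·sin31.9° = 521.0 kN/m
Resisting force R = c·L + N'·tanφ_j = 20·16.4 + 837.1·tan38.9° = 328.0 + 675.4 = 1003.4 kN/m
FS = R / T = 1003.4 / 521.0 = 1.926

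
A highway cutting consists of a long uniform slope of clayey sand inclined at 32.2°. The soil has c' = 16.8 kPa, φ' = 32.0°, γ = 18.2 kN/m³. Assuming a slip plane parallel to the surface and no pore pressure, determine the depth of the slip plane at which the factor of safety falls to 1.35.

Setting FS = 1.35 in FS = [c' + γz cos²β tanφ'] / [γz sinβ cosβ] and solving for z:
z = c' / [γ cosβ (FS·sinβ − cosβ·tanφ')]
  = 16.8 / [18.2·cos32.2°·(1.35·sin32.2° − cos32.2°·tan32.0°)]
  = 16.8 / [18.2·0.8462·(1.35·0.5329 − 0.8462·0.6249)]
  = 16.8 / 2.9357 = 5.723 m

z = 5.72 m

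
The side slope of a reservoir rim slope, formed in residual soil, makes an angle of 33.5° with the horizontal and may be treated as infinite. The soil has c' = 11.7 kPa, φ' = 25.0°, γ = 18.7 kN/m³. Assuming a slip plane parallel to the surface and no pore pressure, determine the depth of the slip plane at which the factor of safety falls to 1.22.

z = 2.64 m

Setting FS = 1.22 in FS = [c' + γz cos²β tanφ'] / [γz sinβ cosβ] and solving for z:
z = c' / [γ cosβ (FS·sinβ − cosβ·tanφ')]
  = 11.7 / [18.7·cos33.5°·(1.22·sin33.5° − cos33.5°·tan25.0°)]
  = 11.7 / [18.7·0.8339·(1.22·0.5519 − 0.8339·0.4663)]
  = 11.7 / 4.4366 = 2.637 m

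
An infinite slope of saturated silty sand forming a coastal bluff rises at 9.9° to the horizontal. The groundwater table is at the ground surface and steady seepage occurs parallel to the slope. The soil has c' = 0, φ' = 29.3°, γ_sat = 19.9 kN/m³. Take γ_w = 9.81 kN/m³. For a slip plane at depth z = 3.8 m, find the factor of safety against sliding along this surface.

With seepage parallel to the slope and the water table at the surface, the effective normal stress on the slip plane uses the buoyant unit weight γ' = γ_sat − γ_w while the driving shear stress uses γ_sat:
FS = [c' + γ' z cos²β tanφ'] / [γ_sat z sinβ cosβ]
(For c' = 0 this reduces to FS = (γ'/γ_sat)·tanφ'/tanβ.)
γ' = 19.9 − 9.81 = 10.09 kN/m³
Numerator = 0.0 + 10.09·3.8·cos²9.9°·tan29.3° = 0.0 + 10.09·3.8·0.9704·0.5612 = 20.881 kPa
Denominator = 19.9·3.8·sin9.9°·cos9.9° = 19.9·3.8·0.1719·0.9851 = 12.808 kPa
FS = 20.881 / 12.808 = 1.630

FS = 1.63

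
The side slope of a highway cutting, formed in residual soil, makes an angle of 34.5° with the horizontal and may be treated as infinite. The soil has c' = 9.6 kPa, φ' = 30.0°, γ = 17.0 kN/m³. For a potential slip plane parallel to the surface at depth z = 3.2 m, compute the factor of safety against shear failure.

For an infinite slope with a slip plane parallel to the surface (no pore pressure): FS = [c' + γz cos²β tanφ'] / [γz sinβ cosβ].
γz = 17.0·3.2 = 54.40 kN/m²
Numerator = 9.6 + 54.40·cos²34.5°·tan30.0° = 9.6 + 54.40·0.6792·0.5774 = 30.932 kPa
Denominator = 54.40·sin34.5°·cos34.5° = 54.40·0.5664·0.8241 = 25.393 kPa
FS = 30.932 / 25.393 = 1.218

FS = 1.22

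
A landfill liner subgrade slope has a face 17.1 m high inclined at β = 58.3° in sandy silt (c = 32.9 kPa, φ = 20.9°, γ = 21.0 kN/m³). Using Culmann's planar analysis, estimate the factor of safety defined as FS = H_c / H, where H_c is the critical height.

H_c = (4c/γ) · sinβ cosφ / [1 − cos(β − φ)]
    = (4·32.9/21.0) · sin58.3°·cos20.9° / [1 − cos37.4°]
    = 6.267 · 0.7948 / 0.2056 = 24.23 m
FS = H_c / H = 24.23 / 17.1 = 1.417

FS = 1.42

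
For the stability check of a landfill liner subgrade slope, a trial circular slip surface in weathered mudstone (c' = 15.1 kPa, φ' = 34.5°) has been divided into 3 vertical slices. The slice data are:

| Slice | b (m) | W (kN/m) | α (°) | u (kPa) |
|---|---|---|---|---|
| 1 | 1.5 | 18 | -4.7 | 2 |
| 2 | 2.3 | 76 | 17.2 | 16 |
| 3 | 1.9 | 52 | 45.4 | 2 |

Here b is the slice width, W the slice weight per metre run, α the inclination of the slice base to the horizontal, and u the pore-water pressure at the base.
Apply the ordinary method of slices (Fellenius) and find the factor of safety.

FS = 2.67

Ordinary method of slices: FS = Σ[c'·Δl_i + (W_i cosα_i − u_i·Δl_i)·tanφ'] / Σ W_i sinα_i, with Δl_i = b_i / cosα_i.
Slice 1: Δl = 1.5/cos(-4.7°) = 1.505 m; N'_1 = 18·cos(-4.7°) − 2·1.505 = 14.9; c'Δl = 22.73; W sinα = -1.5
Slice 2: Δl = 2.3/cos17.2° = 2.408 m; N'_2 = 76·cos17.2° − 16·2.408 = 34.1; c'Δl = 36.36; W sinα = 22.5
Slice 3: Δl = 1.9/cos45.4° = 2.706 m; N'_3 = 52·cos45.4° − 2·2.706 = 31.1; c'Δl = 40.86; W sinα = 37.0
Σc'Δl = 99.9 kN/m; ΣN' = 80.1 kN/m; ΣW sinα = 58.0 kN/m
Resisting = 99.9 + 80.1·tan34.5° = 99.9 + 55.1 = 155.0 kN/m
FS = 155.0 / 58.0 = 2.671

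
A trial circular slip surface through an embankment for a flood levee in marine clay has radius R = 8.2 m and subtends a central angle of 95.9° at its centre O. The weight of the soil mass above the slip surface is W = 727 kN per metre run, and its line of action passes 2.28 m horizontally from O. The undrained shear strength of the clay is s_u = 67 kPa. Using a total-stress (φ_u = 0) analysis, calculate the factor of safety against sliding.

FS = 4.55

Taking moments about the centre O, the resisting moment is provided by the undrained shear strength acting along the arc:
Arc length L_a = R·θ = 8.2·(95.9°·π/180) = 8.2·1.6738 = 13.72 m
M_R = s_u·L_a·R = 67·13.72·8.2 = 7540.5 kN·m/m
M_D = W·d = 727·2.28 = 1657.6 kN·m/m
FS = M_R / M_D = 7540.5 / 1657.6 = 4.549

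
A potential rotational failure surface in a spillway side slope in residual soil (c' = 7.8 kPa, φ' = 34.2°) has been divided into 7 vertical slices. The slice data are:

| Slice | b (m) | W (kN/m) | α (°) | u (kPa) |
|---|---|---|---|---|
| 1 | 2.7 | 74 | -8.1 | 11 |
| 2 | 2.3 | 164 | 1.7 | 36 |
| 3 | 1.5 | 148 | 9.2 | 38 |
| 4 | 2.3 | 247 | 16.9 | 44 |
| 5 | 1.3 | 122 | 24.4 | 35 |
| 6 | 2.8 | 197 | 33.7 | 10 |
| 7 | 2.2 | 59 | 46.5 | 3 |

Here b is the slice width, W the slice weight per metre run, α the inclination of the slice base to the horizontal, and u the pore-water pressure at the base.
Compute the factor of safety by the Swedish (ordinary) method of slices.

FS = 1.77

Ordinary method of slices: FS = Σ[c'·Δl_i + (W_i cosα_i − u_i·Δl_i)·tanφ'] / Σ W_i sinα_i, with Δl_i = b_i / cosα_i.
Slice 1: Δl = 2.7/cos(-8.1°) = 2.727 m; N'_1 = 74·cos(-8.1°) − 11·2.727 = 43.3; c'Δl = 21.27; W sinα = -10.4
Slice 2: Δl = 2.3/cos1.7° = 2.301 m; N'_2 = 164·cos1.7° − 36·2.301 = 81.1; c'Δl = 17.95; W sinα = 4.9
Slice 3: Δl = 1.5/cos9.2° = 1.520 m; N'_3 = 148·cos9.2° − 38·1.520 = 88.4; c'Δl = 11.85; W sinα = 23.7
Slice 4: Δl = 2.3/cos16.9° = 2.404 m; N'_4 = 247·cos16.9° − 44·2.404 = 130.6; c'Δl = 18.75; W sinα = 71.8
Slice 5: Δl = 1.3/cos24.4° = 1.427 m; N'_5 = 122·cos24.4° − 35·1.427 = 61.1; c'Δl = 11.13; W sinα = 50.4
Slice 6: Δl = 2.8/cos33.7° = 3.366 m; N'_6 = 197·cos33.7° − 10·3.366 = 130.2; c'Δl = 26.25; W sinα = 109.3
Slice 7: Δl = 2.2/cos46.5° = 3.196 m; N'_7 = 59·cos46.5° − 3·3.196 = 31.0; c'Δl = 24.93; W sinα = 42.8
Σc'Δl = 132.1 kN/m; ΣN' = 565.7 kN/m; ΣW sinα = 292.4 kN/m
Resisting = 132.1 + 565.7·tan34.2° = 132.1 + 384.4 = 516.6 kN/m
FS = 516.6 / 292.4 = 1.767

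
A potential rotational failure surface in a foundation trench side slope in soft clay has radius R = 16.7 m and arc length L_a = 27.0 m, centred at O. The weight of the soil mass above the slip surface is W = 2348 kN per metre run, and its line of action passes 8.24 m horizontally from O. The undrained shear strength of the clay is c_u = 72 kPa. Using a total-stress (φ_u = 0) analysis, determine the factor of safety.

FS = 1.68

Taking moments about the centre O, the resisting moment is provided by the undrained shear strength acting along the arc:
M_R = c_u·L_a·R = 72·27.00·16.7 = 32464.8 kN·m/m
M_D = W·d = 2348·8.24 = 19347.5 kN·m/m
FS = M_R / M_D = 32464.8 / 19347.5 = 1.678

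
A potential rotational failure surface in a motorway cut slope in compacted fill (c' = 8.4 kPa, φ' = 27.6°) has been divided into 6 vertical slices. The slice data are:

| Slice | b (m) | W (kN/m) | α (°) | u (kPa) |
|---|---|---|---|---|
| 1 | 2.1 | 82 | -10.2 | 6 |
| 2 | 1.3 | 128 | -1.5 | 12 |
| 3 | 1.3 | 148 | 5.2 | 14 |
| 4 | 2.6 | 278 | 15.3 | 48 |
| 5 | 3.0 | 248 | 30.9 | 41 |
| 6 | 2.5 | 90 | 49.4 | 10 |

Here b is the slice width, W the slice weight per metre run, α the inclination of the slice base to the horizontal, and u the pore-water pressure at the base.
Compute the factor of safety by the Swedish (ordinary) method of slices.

Ordinary method of slices: FS = Σ[c'·Δl_i + (W_i cosα_i − u_i·Δl_i)·tanφ'] / Σ W_i sinα_i, with Δl_i = b_i / cosα_i.
Slice 1: Δl = 2.1/cos(-10.2°) = 2.134 m; N'_1 = 82·cos(-10.2°) − 6·2.134 = 67.9; c'Δl = 17.92; W sinα = -14.5
Slice 2: Δl = 1.3/cos(-1.5°) = 1.300 m; N'_2 = 128·cos(-1.5°) − 12·1.300 = 112.4; c'Δl = 10.92; W sinα = -3.4
Slice 3: Δl = 1.3/cos5.2° = 1.305 m; N'_3 = 148·cos5.2° − 14·1.305 = 129.1; c'Δl = 10.97; W sinα = 13.4
Slice 4: Δl = 2.6/cos15.3° = 2.696 m; N'_4 = 278·cos15.3° − 48·2.696 = 138.8; c'Δl = 22.64; W sinα = 73.4
Slice 5: Δl = 3.0/cos30.9° = 3.496 m; N'_5 = 248·cos30.9° − 41·3.496 = 69.5; c'Δl = 29.37; W sinα = 127.4
Slice 6: Δl = 2.5/cos49.4° = 3.842 m; N'_6 = 90·cos49.4° − 10·3.842 = 20.2; c'Δl = 32.27; W sinα = 68.3
Σc'Δl = 124.1 kN/m; ΣN' = 537.7 kN/m; ΣW sinα = 264.6 kN/m
Resisting = 124.1 + 537.7·tan27.6° = 124.1 + 281.1 = 405.2 kN/m
FS = 405.2 / 264.6 = 1.531

FS = 1.53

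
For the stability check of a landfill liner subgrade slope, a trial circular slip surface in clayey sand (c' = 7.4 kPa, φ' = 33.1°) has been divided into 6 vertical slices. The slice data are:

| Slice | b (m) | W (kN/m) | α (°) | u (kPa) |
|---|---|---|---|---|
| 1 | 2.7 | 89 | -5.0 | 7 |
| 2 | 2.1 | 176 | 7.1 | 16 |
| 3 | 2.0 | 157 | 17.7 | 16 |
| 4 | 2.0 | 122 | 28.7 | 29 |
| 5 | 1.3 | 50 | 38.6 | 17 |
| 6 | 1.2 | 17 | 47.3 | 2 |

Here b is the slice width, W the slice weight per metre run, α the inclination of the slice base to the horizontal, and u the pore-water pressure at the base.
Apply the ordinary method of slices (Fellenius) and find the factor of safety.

Ordinary method of slices: FS = Σ[c'·Δl_i + (W_i cosα_i − u_i·Δl_i)·tanφ'] / Σ W_i sinα_i, with Δl_i = b_i / cosα_i.
Slice 1: Δl = 2.7/cos(-5.0°) = 2.710 m; N'_1 = 89·cos(-5.0°) − 7·2.710 = 69.7; c'Δl = 20.06; W sinα = -7.8
Slice 2: Δl = 2.1/cos7.1° = 2.116 m; N'_2 = 176·cos7.1° − 16·2.116 = 140.8; c'Δl = 15.66; W sinα = 21.8
Slice 3: Δl = 2.0/cos17.7° = 2.099 m; N'_3 = 157·cos17.7° − 16·2.099 = 116.0; c'Δl = 15.54; W sinα = 47.7
Slice 4: Δl = 2.0/cos28.7° = 2.280 m; N'_4 = 122·cos28.7° − 29·2.280 = 40.9; c'Δl = 16.87; W sinα = 58.6
Slice 5: Δl = 1.3/cos38.6° = 1.663 m; N'_5 = 50·cos38.6° − 17·1.663 = 10.8; c'Δl = 12.31; W sinα = 31.2
Slice 6: Δl = 1.2/cos47.3° = 1.769 m; N'_6 = 17·cos47.3° − 2·1.769 = 8.0; c'Δl = 13.09; W sinα = 12.5
Σc'Δl = 93.5 kN/m; ΣN' = 386.1 kN/m; ΣW sinα = 164.0 kN/m
Resisting = 93.5 + 386.1·tan33.1° = 93.5 + 251.7 = 345.2 kN/m
FS = 345.2 / 164.0 = 2.105

FS = 2.11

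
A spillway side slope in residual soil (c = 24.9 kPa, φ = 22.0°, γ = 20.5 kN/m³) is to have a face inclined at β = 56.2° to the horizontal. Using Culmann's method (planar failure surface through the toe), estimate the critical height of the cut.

H_c = 21.65 m

Culmann's analysis gives the critical failure plane at α_cr = (β + φ)/2 = (56.2 + 22.0)/2 = 39.1°, and the critical height
H_c = (4c/γ) · sinβ cosφ / [1 − cos(β − φ)]
    = (4·24.9/20.5) · sin56.2°·cos22.0° / [1 − cos(34.2°)]
    = 4.859 · 0.8310·0.9272 / [1 − 0.8271]
    = 4.859 · 0.7705 / 0.1729
    = 21.65 m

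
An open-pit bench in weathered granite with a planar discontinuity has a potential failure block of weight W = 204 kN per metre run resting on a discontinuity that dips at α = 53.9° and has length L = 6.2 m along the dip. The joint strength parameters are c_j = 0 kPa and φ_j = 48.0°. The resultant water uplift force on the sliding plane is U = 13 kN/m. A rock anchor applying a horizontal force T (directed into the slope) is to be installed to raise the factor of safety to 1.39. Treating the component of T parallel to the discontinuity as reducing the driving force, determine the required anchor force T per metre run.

Resolving forces along and normal to the sliding plane, with the horizontal anchor force T adding T·sinα to the effective normal force and T·cosα acting up the plane against the driving force:
FS = [c_jL + (W cosα − U + T sinα) tanφ_j] / [W sinα − T cosα]
Without the anchor: N' = 107.2 kN/m, driving T_d = 164.8 kN/m, resisting R = 0·6.2 + 107.2·tan48.0° = 119.1 kN/m, FS = 0.72.
Setting FS = 1.39 and solving for T:
1.39·(164.8 − T cos53.9°) = 119.1 + T sin53.9°·tan48.0°
T·(sin53.9°·tan48.0° + 1.39·cos53.9°) = 1.39·164.8 − 119.1
T·(0.8080·1.1106 + 1.39·0.5892) = 229.1 − 119.1 = 110.1
T·1.7163 = 110.1
T = 64.1 kN/m

T = 64 kN/m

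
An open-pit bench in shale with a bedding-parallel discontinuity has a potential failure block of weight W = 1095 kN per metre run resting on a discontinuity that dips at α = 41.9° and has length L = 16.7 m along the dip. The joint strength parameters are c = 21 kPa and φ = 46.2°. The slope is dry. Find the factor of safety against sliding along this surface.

Resolving the block weight along and normal to the plane and applying the Mohr–Coulomb strength on the joint:
N' = W cosα = 1095·cos41.9° = 815.0 kN/m
Driving force T = W sinα = 1095·sin41.9° = 731.3 kN/m
Resisting force R = c·L + N'·tanφ = 21·16.7 + 815.0·tan46.2° = 350.7 + 849.9 = 1200.6 kN/m
FS = R / T = 1200.6 / 731.3 = 1.642

FS = 1.64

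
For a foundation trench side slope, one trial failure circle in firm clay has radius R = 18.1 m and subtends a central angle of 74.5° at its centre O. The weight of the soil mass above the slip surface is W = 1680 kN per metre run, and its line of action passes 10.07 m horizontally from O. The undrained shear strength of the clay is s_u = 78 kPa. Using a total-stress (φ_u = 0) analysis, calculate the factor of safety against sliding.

FS = 1.96

Taking moments about the centre O, the resisting moment is provided by the undrained shear strength acting along the arc:
Arc length L_a = R·θ = 18.1·(74.5°·π/180) = 18.1·1.3003 = 23.53 m
M_R = s_u·L_a·R = 78·23.53·18.1 = 33226.6 kN·m/m
M_D = W·d = 1680·10.07 = 16917.6 kN·m/m
FS = M_R / M_D = 33226.6 / 16917.6 = 1.964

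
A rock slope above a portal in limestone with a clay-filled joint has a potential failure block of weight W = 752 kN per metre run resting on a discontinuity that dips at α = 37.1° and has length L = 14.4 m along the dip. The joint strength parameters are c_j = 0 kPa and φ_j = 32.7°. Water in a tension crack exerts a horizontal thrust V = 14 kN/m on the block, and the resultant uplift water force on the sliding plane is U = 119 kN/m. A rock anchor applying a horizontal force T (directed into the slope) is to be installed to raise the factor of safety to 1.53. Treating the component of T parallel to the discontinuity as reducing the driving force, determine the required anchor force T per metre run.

T = 254 kN/m

Resolving forces along and normal to the sliding plane, with the horizontal anchor force T adding T·sinα to the effective normal force and T·cosα acting up the plane against the driving force:
FS = [c_jL + (W cosα − U − V sinα + T sinα) tanφ_j] / [W sinα + V cosα − T cosα]
Without the anchor: N' = 472.3 kN/m, driving T_d = 464.8 kN/m, resisting R = 0·14.4 + 472.3·tan32.7° = 303.2 kN/m, FS = 0.65.
Setting FS = 1.53 and solving for T:
1.53·(464.8 − T cos37.1°) = 303.2 + T sin37.1°·tan32.7°
T·(sin37.1°·tan32.7° + 1.53·cos37.1°) = 1.53·464.8 − 303.2
T·(0.6032·0.6420 + 1.53·0.7976) = 711.1 − 303.2 = 407.9
T·1.6076 = 407.9
T = 253.7 kN/m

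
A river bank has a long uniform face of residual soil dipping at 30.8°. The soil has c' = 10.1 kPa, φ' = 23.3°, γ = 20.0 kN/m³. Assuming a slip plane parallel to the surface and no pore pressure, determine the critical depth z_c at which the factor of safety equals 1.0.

Setting FS = 1.00 in FS = [c' + γz cos²β tanφ'] / [γz sinβ cosβ] and solving for z:
z = c' / [γ cosβ (FS·sinβ − cosβ·tanφ')]
  = 10.1 / [20.0·cos30.8°·(1.00·sin30.8° − cos30.8°·tan23.3°)]
  = 10.1 / [20.0·0.8590·(1.00·0.5120 − 0.8590·0.4307)]
  = 10.1 / 2.4414 = 4.137 m

z_c = 4.14 m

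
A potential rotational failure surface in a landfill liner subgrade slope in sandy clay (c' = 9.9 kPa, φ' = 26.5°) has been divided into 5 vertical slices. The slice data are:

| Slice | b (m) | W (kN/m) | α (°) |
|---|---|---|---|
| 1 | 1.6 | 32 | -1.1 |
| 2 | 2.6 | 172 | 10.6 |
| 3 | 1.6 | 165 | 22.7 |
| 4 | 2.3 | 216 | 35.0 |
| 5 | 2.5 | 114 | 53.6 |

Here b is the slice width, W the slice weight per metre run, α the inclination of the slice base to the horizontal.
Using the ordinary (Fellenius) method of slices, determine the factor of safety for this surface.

Ordinary method of slices: FS = Σ[c'·Δl_i + (W_i cosα_i)·tanφ'] / Σ W_i sinα_i, with Δl_i = b_i / cosα_i.
Slice 1: Δl = 1.6/cos(-1.1°) = 1.600 m; N'_1 = 32·cos(-1.1°) = 32.0; c'Δl = 15.84; W sinα = -0.6
Slice 2: Δl = 2.6/cos10.6° = 2.645 m; N'_2 = 172·cos10.6° = 169.1; c'Δl = 26.19; W sinα = 31.6
Slice 3: Δl = 1.6/cos22.7° = 1.734 m; N'_3 = 165·cos22.7° = 152.2; c'Δl = 17.17; W sinα = 63.7
Slice 4: Δl = 2.3/cos35.0° = 2.808 m; N'_4 = 216·cos35.0° = 176.9; c'Δl = 27.80; W sinα = 123.9
Slice 5: Δl = 2.5/cos53.6° = 4.213 m; N'_5 = 114·cos53.6° = 67.6; c'Δl = 41.71; W sinα = 91.8
Σc'Δl = 128.7 kN/m; ΣN' = 597.9 kN/m; ΣW sinα = 310.4 kN/m
Resisting = 128.7 + 597.9·tan26.5° = 128.7 + 298.1 = 426.8 kN/m
FS = 426.8 / 310.4 = 1.375

FS = 1.38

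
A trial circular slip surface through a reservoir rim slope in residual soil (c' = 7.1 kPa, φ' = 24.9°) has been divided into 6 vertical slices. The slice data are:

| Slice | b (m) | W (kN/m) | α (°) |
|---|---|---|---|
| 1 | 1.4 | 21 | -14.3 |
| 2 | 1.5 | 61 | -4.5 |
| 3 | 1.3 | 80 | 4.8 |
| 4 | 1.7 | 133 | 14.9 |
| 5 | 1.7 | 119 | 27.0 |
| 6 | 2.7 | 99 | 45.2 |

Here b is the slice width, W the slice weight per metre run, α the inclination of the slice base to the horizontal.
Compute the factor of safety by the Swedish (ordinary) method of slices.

FS = 1.93

Ordinary method of slices: FS = Σ[c'·Δl_i + (W_i cosα_i)·tanφ'] / Σ W_i sinα_i, with Δl_i = b_i / cosα_i.
Slice 1: Δl = 1.4/cos(-14.3°) = 1.445 m; N'_1 = 21·cos(-14.3°) = 20.3; c'Δl = 10.26; W sinα = -5.2
Slice 2: Δl = 1.5/cos(-4.5°) = 1.505 m; N'_2 = 61·cos(-4.5°) = 60.8; c'Δl = 10.68; W sinα = -4.8
Slice 3: Δl = 1.3/cos4.8° = 1.305 m; N'_3 = 80·cos4.8° = 79.7; c'Δl = 9.26; W sinα = 6.7
Slice 4: Δl = 1.7/cos14.9° = 1.759 m; N'_4 = 133·cos14.9° = 128.5; c'Δl = 12.49; W sinα = 34.2
Slice 5: Δl = 1.7/cos27.0° = 1.908 m; N'_5 = 119·cos27.0° = 106.0; c'Δl = 13.55; W sinα = 54.0
Slice 6: Δl = 2.7/cos45.2° = 3.832 m; N'_6 = 99·cos45.2° = 69.8; c'Δl = 27.21; W sinα = 70.2
Σc'Δl = 83.4 kN/m; ΣN' = 465.2 kN/m; ΣW sinα = 155.2 kN/m
Resisting = 83.4 + 465.2·tan24.9° = 83.4 + 215.9 = 299.4 kN/m
FS = 299.4 / 155.2 = 1.929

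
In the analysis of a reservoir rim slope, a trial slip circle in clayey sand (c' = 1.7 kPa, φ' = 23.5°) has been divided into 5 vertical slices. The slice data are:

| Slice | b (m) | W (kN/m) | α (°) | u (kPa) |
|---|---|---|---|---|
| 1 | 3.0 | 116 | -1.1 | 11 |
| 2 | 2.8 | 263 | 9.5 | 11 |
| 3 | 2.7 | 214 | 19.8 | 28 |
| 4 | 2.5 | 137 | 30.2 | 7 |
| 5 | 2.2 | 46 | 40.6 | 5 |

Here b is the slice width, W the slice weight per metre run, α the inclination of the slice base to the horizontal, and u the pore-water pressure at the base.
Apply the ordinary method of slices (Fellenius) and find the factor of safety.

FS = 1.24

Ordinary method of slices: FS = Σ[c'·Δl_i + (W_i cosα_i − u_i·Δl_i)·tanφ'] / Σ W_i sinα_i, with Δl_i = b_i / cosα_i.
Slice 1: Δl = 3.0/cos(-1.1°) = 3.001 m; N'_1 = 116·cos(-1.1°) − 11·3.001 = 83.0; c'Δl = 5.10; W sinα = -2.2
Slice 2: Δl = 2.8/cos9.5° = 2.839 m; N'_2 = 263·cos9.5° − 11·2.839 = 228.2; c'Δl = 4.83; W sinα = 43.4
Slice 3: Δl = 2.7/cos19.8° = 2.870 m; N'_3 = 214·cos19.8° − 28·2.870 = 121.0; c'Δl = 4.88; W sinα = 72.5
Slice 4: Δl = 2.5/cos30.2° = 2.893 m; N'_4 = 137·cos30.2° − 7·2.893 = 98.2; c'Δl = 4.92; W sinα = 68.9
Slice 5: Δl = 2.2/cos40.6° = 2.898 m; N'_5 = 46·cos40.6° − 5·2.898 = 20.4; c'Δl = 4.93; W sinα = 29.9
Σc'Δl = 24.6 kN/m; ΣN' = 550.7 kN/m; ΣW sinα = 212.5 kN/m
Resisting = 24.6 + 550.7·tan23.5° = 24.6 + 239.5 = 264.1 kN/m
FS = 264.1 / 212.5 = 1.243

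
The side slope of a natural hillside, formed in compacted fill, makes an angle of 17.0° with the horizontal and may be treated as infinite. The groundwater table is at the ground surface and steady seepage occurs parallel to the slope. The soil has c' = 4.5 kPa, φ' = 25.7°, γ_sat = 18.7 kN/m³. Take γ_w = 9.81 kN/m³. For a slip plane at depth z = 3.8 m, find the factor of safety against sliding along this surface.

With seepage parallel to the slope and the water table at the surface, the effective normal stress on the slip plane uses the buoyant unit weight γ' = γ_sat − γ_w while the driving shear stress uses γ_sat:
FS = [c' + γ' z cos²β tanφ'] / [γ_sat z sinβ cosβ]
γ' = 18.7 − 9.81 = 8.89 kN/m³
Numerator = 4.5 + 8.89·3.8·cos²17.0°·tan25.7° = 4.5 + 8.89·3.8·0.9145·0.4813 = 19.368 kPa
Denominator = 18.7·3.8·sin17.0°·cos17.0° = 18.7·3.8·0.2924·0.9563 = 19.868 kPa
FS = 19.368 / 19.868 = 0.975

FS = 0.97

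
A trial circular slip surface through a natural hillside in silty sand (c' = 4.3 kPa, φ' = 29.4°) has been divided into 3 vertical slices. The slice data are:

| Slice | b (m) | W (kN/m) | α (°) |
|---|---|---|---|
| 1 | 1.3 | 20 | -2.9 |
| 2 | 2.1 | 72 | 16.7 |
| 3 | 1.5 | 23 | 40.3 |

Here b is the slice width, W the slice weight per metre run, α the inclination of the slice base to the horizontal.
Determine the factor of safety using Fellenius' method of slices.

FS = 2.42

Ordinary method of slices: FS = Σ[c'·Δl_i + (W_i cosα_i)·tanφ'] / Σ W_i sinα_i, with Δl_i = b_i / cosα_i.
Slice 1: Δl = 1.3/cos(-2.9°) = 1.302 m; N'_1 = 20·cos(-2.9°) = 20.0; c'Δl = 5.60; W sinα = -1.0
Slice 2: Δl = 2.1/cos16.7° = 2.192 m; N'_2 = 72·cos16.7° = 69.0; c'Δl = 9.43; W sinα = 20.7
Slice 3: Δl = 1.5/cos40.3° = 1.967 m; N'_3 = 23·cos40.3° = 17.5; c'Δl = 8.46; W sinα = 14.9
Σc'Δl = 23.5 kN/m; ΣN' = 106.5 kN/m; ΣW sinα = 34.6 kN/m
Resisting = 23.5 + 106.5·tan29.4° = 23.5 + 60.0 = 83.5 kN/m
FS = 83.5 / 34.6 = 2.416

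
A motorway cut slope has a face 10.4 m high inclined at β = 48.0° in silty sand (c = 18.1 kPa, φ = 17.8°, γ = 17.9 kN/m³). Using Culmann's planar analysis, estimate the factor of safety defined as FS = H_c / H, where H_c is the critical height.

H_c = (4c/γ) · sinβ cosφ / [1 − cos(β − φ)]
    = (4·18.1/17.9) · sin48.0°·cos17.8° / [1 − cos30.2°]
    = 4.045 · 0.7076 / 0.1357 = 21.09 m
FS = H_c / H = 21.09 / 10.4 = 2.028

FS = 2.03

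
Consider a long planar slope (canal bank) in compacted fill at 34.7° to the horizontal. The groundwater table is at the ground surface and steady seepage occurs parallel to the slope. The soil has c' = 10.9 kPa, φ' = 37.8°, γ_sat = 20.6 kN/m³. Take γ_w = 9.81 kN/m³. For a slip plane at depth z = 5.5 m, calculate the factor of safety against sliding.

FS = 0.79

With seepage parallel to the slope and the water table at the surface, the effective normal stress on the slip plane uses the buoyant unit weight γ' = γ_sat − γ_w while the driving shear stress uses γ_sat:
FS = [c' + γ' z cos²β tanφ'] / [γ_sat z sinβ cosβ]
γ' = 20.6 − 9.81 = 10.79 kN/m³
Numerator = 10.9 + 10.79·5.5·cos²34.7°·tan37.8° = 10.9 + 10.79·5.5·0.6759·0.7757 = 42.014 kPa
Denominator = 20.6·5.5·sin34.7°·cos34.7° = 20.6·5.5·0.5693·0.8221 = 53.028 kPa
FS = 42.014 / 53.028 = 0.792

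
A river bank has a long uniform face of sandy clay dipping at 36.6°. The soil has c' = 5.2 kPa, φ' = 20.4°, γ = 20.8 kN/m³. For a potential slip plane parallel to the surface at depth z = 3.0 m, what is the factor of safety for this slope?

FS = 0.67

For an infinite slope with a slip plane parallel to the surface (no pore pressure): FS = [c' + γz cos²β tanφ'] / [γz sinβ cosβ].
γz = 20.8·3.0 = 62.40 kN/m²
Numerator = 5.2 + 62.40·cos²36.6°·tan20.4° = 5.2 + 62.40·0.6445·0.3719 = 20.157 kPa
Denominator = 62.40·sin36.6°·cos36.6° = 62.40·0.5962·0.8028 = 29.868 kPa
FS = 20.157 / 29.868 = 0.675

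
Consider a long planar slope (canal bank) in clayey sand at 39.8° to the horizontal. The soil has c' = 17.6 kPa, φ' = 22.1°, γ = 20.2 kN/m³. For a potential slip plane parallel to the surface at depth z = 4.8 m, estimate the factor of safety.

For an infinite slope with a slip plane parallel to the surface (no pore pressure): FS = [c' + γz cos²β tanφ'] / [γz sinβ cosβ].
γz = 20.2·4.8 = 96.96 kN/m²
Numerator = 17.6 + 96.96·cos²39.8°·tan22.1° = 17.6 + 96.96·0.5903·0.4061 = 40.839 kPa
Denominator = 96.96·sin39.8°·cos39.8° = 96.96·0.6401·0.7683 = 47.684 kPa
FS = 40.839 / 47.684 = 0.856

FS = 0.86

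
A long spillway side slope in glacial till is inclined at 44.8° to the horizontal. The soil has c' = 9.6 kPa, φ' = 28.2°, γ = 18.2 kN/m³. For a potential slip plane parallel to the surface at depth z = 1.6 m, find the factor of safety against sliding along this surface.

FS = 1.20

For an infinite slope with a slip plane parallel to the surface (no pore pressure): FS = [c' + γz cos²β tanφ'] / [γz sinβ cosβ].
γz = 18.2·1.6 = 29.12 kN/m²
Numerator = 9.6 + 29.12·cos²44.8°·tan28.2° = 9.6 + 29.12·0.5035·0.5362 = 17.462 kPa
Denominator = 29.12·sin44.8°·cos44.8° = 29.12·0.7046·0.7096 = 14.560 kPa
FS = 17.462 / 14.560 = 1.199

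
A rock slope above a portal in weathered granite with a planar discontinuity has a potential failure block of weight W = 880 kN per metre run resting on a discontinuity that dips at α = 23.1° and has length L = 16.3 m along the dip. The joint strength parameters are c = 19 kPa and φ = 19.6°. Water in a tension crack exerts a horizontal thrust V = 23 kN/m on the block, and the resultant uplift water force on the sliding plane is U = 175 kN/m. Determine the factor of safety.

Resolving the block weight along and normal to the plane and applying the Mohr–Coulomb strength on the joint:
N' = W cosα − U − V sinα = 880·cos23.1° − 175 − 23·sin23.1° = 625.4 kN/m
Driving force T = W sinα + V cosα = 880·sin23.1° + 23·cos23.1° = 366.4 kN/m
Resisting force R = c·L + N'·tanφ = 19·16.3 + 625.4·tan19.6° = 309.7 + 222.7 = 532.4 kN/m
FS = R / T = 532.4 / 366.4 = 1.453

FS = 1.45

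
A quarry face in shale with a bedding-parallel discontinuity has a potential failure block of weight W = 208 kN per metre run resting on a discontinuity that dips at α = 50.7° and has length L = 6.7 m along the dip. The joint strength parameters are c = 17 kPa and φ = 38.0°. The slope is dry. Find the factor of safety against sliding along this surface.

FS = 1.35

Resolving the block weight along and normal to the plane and applying the Mohr–Coulomb strength on the joint:
N' = W cosα = 208·cos50.7° = 131.7 kN/m
Driving force T = W sinα = 208·sin50.7° = 161.0 kN/m
Resisting force R = c·L + N'·tanφ = 17·6.7 + 131.7·tan38.0° = 113.9 + 102.9 = 216.8 kN/m
FS = R / T = 216.8 / 161.0 = 1.347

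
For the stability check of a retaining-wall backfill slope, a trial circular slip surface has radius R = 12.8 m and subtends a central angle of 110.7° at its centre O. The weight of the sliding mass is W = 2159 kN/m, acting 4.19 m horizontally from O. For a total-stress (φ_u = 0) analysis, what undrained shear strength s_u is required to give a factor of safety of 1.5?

s_u = 42.9 kPa

FS = s_u·L_a·R / (W·d), so s_u = FS·W·d / (L_a·R).
Arc length L_a = R·θ = 12.8·(110.7°·π/180) = 12.8·1.9321 = 24.73 m
s_u = 1.5·2159·4.19 / (24.73·12.8) = 13569.3 / 316.55 = 42.87 kPa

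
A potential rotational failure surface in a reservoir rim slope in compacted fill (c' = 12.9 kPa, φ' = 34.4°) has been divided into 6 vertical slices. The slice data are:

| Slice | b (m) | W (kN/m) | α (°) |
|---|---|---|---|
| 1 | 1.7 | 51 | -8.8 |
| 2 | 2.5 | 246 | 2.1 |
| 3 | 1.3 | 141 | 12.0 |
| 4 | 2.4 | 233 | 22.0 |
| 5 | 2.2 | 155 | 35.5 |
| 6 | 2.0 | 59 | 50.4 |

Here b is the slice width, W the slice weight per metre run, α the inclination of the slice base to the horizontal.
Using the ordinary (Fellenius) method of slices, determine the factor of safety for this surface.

FS = 2.91

Ordinary method of slices: FS = Σ[c'·Δl_i + (W_i cosα_i)·tanφ'] / Σ W_i sinα_i, with Δl_i = b_i / cosα_i.
Slice 1: Δl = 1.7/cos(-8.8°) = 1.720 m; N'_1 = 51·cos(-8.8°) = 50.4; c'Δl = 22.19; W sinα = -7.8
Slice 2: Δl = 2.5/cos2.1° = 2.502 m; N'_2 = 246·cos2.1° = 245.8; c'Δl = 32.27; W sinα = 9.0
Slice 3: Δl = 1.3/cos12.0° = 1.329 m; N'_3 = 141·cos12.0° = 137.9; c'Δl = 17.14; W sinα = 29.3
Slice 4: Δl = 2.4/cos22.0° = 2.588 m; N'_4 = 233·cos22.0° = 216.0; c'Δl = 33.39; W sinα = 87.3
Slice 5: Δl = 2.2/cos35.5° = 2.702 m; N'_5 = 155·cos35.5° = 126.2; c'Δl = 34.86; W sinα = 90.0
Slice 6: Δl = 2.0/cos50.4° = 3.138 m; N'_6 = 59·cos50.4° = 37.6; c'Δl = 40.48; W sinα = 45.5
Σc'Δl = 180.3 kN/m; ΣN' = 814.0 kN/m; ΣW sinα = 253.3 kN/m
Resisting = 180.3 + 814.0·tan34.4° = 180.3 + 557.3 = 737.7 kN/m
FS = 737.7 / 253.3 = 2.913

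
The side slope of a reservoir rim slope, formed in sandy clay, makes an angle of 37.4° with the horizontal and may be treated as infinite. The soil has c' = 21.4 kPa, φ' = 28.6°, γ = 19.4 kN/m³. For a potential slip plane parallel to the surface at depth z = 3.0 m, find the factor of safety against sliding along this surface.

For an infinite slope with a slip plane parallel to the surface (no pore pressure): FS = [c' + γz cos²β tanφ'] / [γz sinβ cosβ].
γz = 19.4·3.0 = 58.20 kN/m²
Numerator = 21.4 + 58.20·cos²37.4°·tan28.6° = 21.4 + 58.20·0.6311·0.5452 = 41.426 kPa
Denominator = 58.20·sin37.4°·cos37.4° = 58.20·0.6074·0.7944 = 28.082 kPa
FS = 41.426 / 28.082 = 1.475

FS = 1.48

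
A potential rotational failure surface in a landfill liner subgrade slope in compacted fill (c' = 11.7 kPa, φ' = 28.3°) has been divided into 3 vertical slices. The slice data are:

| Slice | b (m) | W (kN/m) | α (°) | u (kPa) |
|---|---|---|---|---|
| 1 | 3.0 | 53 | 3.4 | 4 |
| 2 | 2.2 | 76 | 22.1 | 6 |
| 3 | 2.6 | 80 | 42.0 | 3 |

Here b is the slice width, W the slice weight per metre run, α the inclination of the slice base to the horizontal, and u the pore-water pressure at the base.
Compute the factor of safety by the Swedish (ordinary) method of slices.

FS = 2.14

Ordinary method of slices: FS = Σ[c'·Δl_i + (W_i cosα_i − u_i·Δl_i)·tanφ'] / Σ W_i sinα_i, with Δl_i = b_i / cosα_i.
Slice 1: Δl = 3.0/cos3.4° = 3.005 m; N'_1 = 53·cos3.4° − 4·3.005 = 40.9; c'Δl = 35.16; W sinα = 3.1
Slice 2: Δl = 2.2/cos22.1° = 2.374 m; N'_2 = 76·cos22.1° − 6·2.374 = 56.2; c'Δl = 27.78; W sinα = 28.6
Slice 3: Δl = 2.6/cos42.0° = 3.499 m; N'_3 = 80·cos42.0° − 3·3.499 = 49.0; c'Δl = 40.93; W sinα = 53.5
Σc'Δl = 103.9 kN/m; ΣN' = 146.0 kN/m; ΣW sinα = 85.3 kN/m
Resisting = 103.9 + 146.0·tan28.3° = 103.9 + 78.6 = 182.5 kN/m
FS = 182.5 / 85.3 = 2.140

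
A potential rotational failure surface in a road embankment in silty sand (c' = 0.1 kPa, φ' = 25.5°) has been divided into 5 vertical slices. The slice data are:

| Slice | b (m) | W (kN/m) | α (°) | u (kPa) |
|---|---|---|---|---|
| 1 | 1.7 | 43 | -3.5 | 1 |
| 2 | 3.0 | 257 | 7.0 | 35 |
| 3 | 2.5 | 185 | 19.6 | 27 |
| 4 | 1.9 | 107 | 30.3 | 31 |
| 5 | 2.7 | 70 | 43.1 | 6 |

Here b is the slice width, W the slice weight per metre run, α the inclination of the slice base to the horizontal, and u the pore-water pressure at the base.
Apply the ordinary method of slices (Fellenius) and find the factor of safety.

Ordinary method of slices: FS = Σ[c'·Δl_i + (W_i cosα_i − u_i·Δl_i)·tanφ'] / Σ W_i sinα_i, with Δl_i = b_i / cosα_i.
Slice 1: Δl = 1.7/cos(-3.5°) = 1.703 m; N'_1 = 43·cos(-3.5°) − 1·1.703 = 41.2; c'Δl = 0.17; W sinα = -2.6
Slice 2: Δl = 3.0/cos7.0° = 3.023 m; N'_2 = 257·cos7.0° − 35·3.023 = 149.3; c'Δl = 0.30; W sinα = 31.3
Slice 3: Δl = 2.5/cos19.6° = 2.654 m; N'_3 = 185·cos19.6° − 27·2.654 = 102.6; c'Δl = 0.27; W sinα = 62.1
Slice 4: Δl = 1.9/cos30.3° = 2.201 m; N'_4 = 107·cos30.3° − 31·2.201 = 24.2; c'Δl = 0.22; W sinα = 54.0
Slice 5: Δl = 2.7/cos43.1° = 3.698 m; N'_5 = 70·cos43.1° − 6·3.698 = 28.9; c'Δl = 0.37; W sinα = 47.8
Σc'Δl = 1.3 kN/m; ΣN' = 346.2 kN/m; ΣW sinα = 192.6 kN/m
Resisting = 1.3 + 346.2·tan25.5° = 1.3 + 165.1 = 166.5 kN/m
FS = 166.5 / 192.6 = 0.864

FS = 0.86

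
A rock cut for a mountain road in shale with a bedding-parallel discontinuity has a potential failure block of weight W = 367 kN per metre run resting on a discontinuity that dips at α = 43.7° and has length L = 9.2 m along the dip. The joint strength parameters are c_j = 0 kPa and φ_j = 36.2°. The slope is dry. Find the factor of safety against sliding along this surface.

FS = 0.77

Resolving the block weight along and normal to the plane and applying the Mohr–Coulomb strength on the joint:
N' = W cosα = 367·cos43.7° = 265.3 kN/m
Driving force T = W sinα = 367·sin43.7° = 253.6 kN/m
Resisting force R = c_j·L + N'·tanφ_j = 0·9.2 + 265.3·tan36.2° = 0.0 + 194.2 = 194.2 kN/m
FS = R / T = 194.2 / 253.6 = 0.766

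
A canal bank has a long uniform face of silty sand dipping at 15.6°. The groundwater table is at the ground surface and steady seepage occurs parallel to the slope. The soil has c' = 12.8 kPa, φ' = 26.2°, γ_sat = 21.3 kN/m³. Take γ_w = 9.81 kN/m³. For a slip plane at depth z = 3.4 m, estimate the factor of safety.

FS = 1.63

With seepage parallel to the slope and the water table at the surface, the effective normal stress on the slip plane uses the buoyant unit weight γ' = γ_sat − γ_w while the driving shear stress uses γ_sat:
FS = [c' + γ' z cos²β tanφ'] / [γ_sat z sinβ cosβ]
γ' = 21.3 − 9.81 = 11.49 kN/m³
Numerator = 12.8 + 11.49·3.4·cos²15.6°·tan26.2° = 12.8 + 11.49·3.4·0.9277·0.4921 = 30.633 kPa
Denominator = 21.3·3.4·sin15.6°·cos15.6° = 21.3·3.4·0.2689·0.9632 = 18.758 kPa
FS = 30.633 / 18.758 = 1.633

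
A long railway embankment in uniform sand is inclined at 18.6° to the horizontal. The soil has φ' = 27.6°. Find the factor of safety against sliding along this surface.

For a dry cohesionless infinite slope the factor of safety is FS = tanφ' / tanβ.
FS = tan27.6° / tan18.6° = 0.5228 / 0.3365 = 1.553

FS = 1.55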